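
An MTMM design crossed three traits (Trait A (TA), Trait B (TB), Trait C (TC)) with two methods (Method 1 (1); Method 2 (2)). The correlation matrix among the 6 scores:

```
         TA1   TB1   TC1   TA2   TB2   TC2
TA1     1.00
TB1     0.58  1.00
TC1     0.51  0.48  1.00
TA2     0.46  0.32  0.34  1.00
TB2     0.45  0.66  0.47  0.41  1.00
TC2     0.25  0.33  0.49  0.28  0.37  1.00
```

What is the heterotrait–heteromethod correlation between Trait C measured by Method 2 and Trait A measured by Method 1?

Different traits and methods: r(TC2, TA1) = 0.25.

0.25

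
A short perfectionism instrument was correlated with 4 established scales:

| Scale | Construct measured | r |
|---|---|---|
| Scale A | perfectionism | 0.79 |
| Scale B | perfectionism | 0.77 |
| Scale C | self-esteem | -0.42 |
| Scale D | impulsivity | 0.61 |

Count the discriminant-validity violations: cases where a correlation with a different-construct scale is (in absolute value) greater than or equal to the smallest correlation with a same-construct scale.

Convergent (same construct = perfectionism): Scale A, Scale B.
Smallest convergent = 0.77. Discriminant |r|: 0.42, 0.61; count ≥ 0.77 → 0.

0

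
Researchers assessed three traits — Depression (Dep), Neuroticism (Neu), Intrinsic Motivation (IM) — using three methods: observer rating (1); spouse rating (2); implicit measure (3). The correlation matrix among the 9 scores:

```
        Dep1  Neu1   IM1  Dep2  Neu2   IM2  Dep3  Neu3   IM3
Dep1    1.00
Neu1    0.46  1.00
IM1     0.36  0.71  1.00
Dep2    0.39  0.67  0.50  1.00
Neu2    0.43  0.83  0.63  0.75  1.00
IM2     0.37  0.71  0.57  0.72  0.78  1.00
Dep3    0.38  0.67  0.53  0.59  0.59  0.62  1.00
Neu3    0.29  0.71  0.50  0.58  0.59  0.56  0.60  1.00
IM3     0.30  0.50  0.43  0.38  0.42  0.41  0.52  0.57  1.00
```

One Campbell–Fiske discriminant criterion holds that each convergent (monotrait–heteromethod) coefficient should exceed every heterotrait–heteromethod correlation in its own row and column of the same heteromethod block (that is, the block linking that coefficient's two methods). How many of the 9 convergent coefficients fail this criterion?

Checking each validity diagonal entry against its comparison values:
Dep (methods 1·2): 0.39 vs {0.43, 0.67, 0.37, 0.50} → fail.
Dep (methods 1·3): 0.38 vs {0.29, 0.67, 0.30, 0.53} → fail.
Dep (methods 2·3): 0.59 vs {0.58, 0.59, 0.38, 0.62} → fail.
Neu (methods 1·2): 0.83 vs {0.67, 0.43, 0.71, 0.63} → pass.
Neu (methods 1·3): 0.71 vs {0.67, 0.29, 0.50, 0.50} → pass.
Neu (methods 2·3): 0.59 vs {0.59, 0.58, 0.42, 0.56} → fail.
IM (methods 1·2): 0.57 vs {0.50, 0.37, 0.63, 0.71} → fail.
IM (methods 1·3): 0.43 vs {0.53, 0.30, 0.50, 0.50} → fail.
IM (methods 2·3): 0.41 vs {0.62, 0.38, 0.56, 0.42} → fail.
7 of 9 fail.

7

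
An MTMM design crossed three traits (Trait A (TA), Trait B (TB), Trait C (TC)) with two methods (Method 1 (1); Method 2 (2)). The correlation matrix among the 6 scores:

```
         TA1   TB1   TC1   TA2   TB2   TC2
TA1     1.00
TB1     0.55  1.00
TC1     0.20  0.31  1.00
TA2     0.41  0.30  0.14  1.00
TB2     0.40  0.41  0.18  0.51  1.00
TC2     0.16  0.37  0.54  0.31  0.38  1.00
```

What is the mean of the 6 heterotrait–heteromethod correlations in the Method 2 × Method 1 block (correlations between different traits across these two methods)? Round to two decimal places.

HTHM values (method 2 × method 1): 0.30, 0.14, 0.40, 0.18, 0.16, 0.37; mean = 1.55/6 = 0.26.

0.26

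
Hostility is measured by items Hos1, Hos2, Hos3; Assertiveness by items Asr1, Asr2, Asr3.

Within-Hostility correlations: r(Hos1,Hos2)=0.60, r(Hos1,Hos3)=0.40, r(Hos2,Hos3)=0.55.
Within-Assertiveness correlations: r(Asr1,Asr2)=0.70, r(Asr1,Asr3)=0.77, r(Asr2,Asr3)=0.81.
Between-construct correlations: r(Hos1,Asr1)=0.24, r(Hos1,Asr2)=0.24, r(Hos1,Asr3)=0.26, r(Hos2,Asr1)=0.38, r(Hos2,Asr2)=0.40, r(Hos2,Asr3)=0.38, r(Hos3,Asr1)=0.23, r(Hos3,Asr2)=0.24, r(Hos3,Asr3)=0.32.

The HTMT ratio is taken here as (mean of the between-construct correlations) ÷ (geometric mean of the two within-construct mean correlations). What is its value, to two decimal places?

0.48

Mean heterotrait r = 2.69/9 = 0.2989.
Mean within-Hos = 1.55/3 = 0.5167; mean within-Asr = 2.28/3 = 0.7600.
Geometric mean = √(0.5167 × 0.7600) = 0.6267.
HTMT = 0.2989 / 0.6267 = 0.48.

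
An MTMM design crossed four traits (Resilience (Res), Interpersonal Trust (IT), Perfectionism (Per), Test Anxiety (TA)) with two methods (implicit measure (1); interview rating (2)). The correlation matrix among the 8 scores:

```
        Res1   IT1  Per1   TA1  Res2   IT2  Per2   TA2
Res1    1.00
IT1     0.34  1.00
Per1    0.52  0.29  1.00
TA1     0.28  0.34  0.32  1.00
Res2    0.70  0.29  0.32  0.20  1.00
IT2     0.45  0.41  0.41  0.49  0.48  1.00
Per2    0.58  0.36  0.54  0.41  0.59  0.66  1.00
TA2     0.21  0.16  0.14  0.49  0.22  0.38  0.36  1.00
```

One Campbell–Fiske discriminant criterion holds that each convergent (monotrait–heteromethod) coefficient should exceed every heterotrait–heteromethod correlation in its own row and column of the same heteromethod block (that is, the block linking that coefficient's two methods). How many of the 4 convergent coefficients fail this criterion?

Checking each validity diagonal entry against its comparison values:
Res (methods 1·2): 0.70 vs {0.45, 0.29, 0.58, 0.32, 0.21, 0.20} → pass.
IT (methods 1·2): 0.41 vs {0.29, 0.45, 0.36, 0.41, 0.16, 0.49} → fail.
Per (methods 1·2): 0.54 vs {0.32, 0.58, 0.41, 0.36, 0.14, 0.41} → fail.
TA (methods 1·2): 0.49 vs {0.20, 0.21, 0.49, 0.16, 0.41, 0.14} → fail.
3 of 4 fail.

3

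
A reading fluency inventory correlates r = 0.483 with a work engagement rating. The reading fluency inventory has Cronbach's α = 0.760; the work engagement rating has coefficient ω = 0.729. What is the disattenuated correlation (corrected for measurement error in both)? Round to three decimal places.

0.649

r_true = r_obs / √(r_xx · r_yy) = 0.483 / √(0.760 × 0.729) = 0.483 / √0.554040 = 0.483 / 0.7443 ≈ 0.649.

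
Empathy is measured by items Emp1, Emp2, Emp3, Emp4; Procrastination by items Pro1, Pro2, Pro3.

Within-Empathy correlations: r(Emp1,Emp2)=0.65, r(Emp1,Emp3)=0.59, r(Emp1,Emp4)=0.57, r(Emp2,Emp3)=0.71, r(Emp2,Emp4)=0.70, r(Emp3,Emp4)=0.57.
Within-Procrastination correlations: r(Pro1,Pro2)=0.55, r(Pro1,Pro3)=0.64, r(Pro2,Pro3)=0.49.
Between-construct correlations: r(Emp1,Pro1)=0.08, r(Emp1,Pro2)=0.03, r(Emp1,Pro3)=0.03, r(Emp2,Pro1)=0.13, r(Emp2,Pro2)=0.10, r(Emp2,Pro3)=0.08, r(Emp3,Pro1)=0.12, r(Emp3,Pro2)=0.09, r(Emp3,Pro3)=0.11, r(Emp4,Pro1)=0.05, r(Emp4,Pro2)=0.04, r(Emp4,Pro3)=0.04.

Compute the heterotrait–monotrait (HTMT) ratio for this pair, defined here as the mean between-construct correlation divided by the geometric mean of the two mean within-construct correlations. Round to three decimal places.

0.126

Mean heterotrait r = 0.90/12 = 0.0750.
Mean within-Emp = 3.79/6 = 0.6317; mean within-Pro = 1.68/3 = 0.5600.
Geometric mean = √(0.6317 × 0.5600) = 0.5948.
HTMT = 0.0750 / 0.5948 = 0.126.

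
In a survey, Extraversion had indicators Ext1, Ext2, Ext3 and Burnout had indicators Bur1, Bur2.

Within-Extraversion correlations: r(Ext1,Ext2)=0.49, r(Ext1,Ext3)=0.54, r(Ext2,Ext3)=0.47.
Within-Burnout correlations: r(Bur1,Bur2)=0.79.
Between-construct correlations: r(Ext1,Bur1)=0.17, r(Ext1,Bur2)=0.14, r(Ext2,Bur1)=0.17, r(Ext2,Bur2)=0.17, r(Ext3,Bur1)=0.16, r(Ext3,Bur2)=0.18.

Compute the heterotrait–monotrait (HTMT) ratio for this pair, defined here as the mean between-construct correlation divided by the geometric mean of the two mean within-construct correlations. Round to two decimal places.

0.26

Mean heterotrait r = 0.99/6 = 0.1650.
Mean within-Ext = 1.50/3 = 0.5000; mean within-Bur = 0.79/1 = 0.7900.
Geometric mean = √(0.5000 × 0.7900) = 0.6285.
HTMT = 0.1650 / 0.6285 = 0.26.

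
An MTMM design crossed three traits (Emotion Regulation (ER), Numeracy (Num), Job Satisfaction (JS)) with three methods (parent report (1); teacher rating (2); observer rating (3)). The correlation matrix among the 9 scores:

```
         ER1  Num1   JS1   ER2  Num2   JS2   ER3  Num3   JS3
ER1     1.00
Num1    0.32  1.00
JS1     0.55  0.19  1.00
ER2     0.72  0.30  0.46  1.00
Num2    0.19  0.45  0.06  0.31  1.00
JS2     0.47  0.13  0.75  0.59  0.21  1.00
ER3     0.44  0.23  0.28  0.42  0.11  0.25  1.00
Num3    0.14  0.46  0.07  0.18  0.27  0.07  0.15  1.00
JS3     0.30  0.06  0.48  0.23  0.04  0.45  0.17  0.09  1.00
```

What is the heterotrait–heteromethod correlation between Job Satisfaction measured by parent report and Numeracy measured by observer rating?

Different traits and methods: r(JS1, Num3) = 0.07.

0.07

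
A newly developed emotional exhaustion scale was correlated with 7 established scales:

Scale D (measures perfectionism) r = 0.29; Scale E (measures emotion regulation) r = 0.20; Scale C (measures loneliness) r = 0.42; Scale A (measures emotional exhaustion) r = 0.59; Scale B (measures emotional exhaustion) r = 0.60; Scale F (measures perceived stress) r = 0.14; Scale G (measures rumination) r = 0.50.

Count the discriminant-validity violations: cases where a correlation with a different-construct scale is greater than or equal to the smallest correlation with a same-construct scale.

Convergent (same construct = emotional exhaustion): Scale A, Scale B.
Smallest convergent = 0.59. Discriminant values: 0.29, 0.20, 0.42, 0.14, 0.50; count ≥ 0.59 → 0.

0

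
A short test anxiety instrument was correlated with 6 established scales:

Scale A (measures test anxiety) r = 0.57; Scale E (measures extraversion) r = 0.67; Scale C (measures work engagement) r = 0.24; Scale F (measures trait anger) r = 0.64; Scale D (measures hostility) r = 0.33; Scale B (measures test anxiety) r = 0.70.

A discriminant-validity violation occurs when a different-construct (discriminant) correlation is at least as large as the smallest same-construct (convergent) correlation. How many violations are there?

Convergent (same construct = test anxiety): Scale A, Scale B.
Smallest convergent = 0.57. Discriminant values: 0.67, 0.24, 0.64, 0.33; count ≥ 0.57 → 2.

2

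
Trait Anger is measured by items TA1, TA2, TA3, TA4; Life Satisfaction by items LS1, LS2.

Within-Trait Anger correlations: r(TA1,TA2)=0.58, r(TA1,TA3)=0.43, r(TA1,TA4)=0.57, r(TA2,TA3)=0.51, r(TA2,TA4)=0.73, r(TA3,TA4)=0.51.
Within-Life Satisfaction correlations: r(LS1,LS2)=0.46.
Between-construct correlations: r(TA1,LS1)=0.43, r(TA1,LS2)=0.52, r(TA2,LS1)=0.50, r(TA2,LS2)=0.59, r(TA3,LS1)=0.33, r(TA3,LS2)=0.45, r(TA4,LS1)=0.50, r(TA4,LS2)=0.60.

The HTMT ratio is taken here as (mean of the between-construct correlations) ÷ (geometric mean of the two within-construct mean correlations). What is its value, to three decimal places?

0.970

Mean heterotrait r = 3.92/8 = 0.4900.
Mean within-TA = 3.33/6 = 0.5550; mean within-LS = 0.46/1 = 0.4600.
Geometric mean = √(0.5550 × 0.4600) = 0.5053.
HTMT = 0.4900 / 0.5053 = 0.970.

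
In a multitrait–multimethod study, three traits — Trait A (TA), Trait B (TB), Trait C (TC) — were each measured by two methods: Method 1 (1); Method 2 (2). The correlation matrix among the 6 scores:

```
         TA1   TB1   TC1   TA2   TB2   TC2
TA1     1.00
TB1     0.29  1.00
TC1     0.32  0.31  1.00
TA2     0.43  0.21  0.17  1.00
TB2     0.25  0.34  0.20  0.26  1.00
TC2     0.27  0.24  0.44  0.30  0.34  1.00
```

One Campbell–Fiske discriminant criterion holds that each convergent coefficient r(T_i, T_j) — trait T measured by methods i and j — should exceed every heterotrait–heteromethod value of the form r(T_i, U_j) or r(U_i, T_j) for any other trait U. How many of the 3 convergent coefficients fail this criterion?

0

Each convergent coefficient versus the relevant comparison correlations:
TA (methods 1·2): 0.43 vs {0.25, 0.21, 0.27, 0.17} → pass.
TB (methods 1·2): 0.34 vs {0.21, 0.25, 0.24, 0.20} → pass.
TC (methods 1·2): 0.44 vs {0.17, 0.27, 0.20, 0.24} → pass.
0 of 3 fail.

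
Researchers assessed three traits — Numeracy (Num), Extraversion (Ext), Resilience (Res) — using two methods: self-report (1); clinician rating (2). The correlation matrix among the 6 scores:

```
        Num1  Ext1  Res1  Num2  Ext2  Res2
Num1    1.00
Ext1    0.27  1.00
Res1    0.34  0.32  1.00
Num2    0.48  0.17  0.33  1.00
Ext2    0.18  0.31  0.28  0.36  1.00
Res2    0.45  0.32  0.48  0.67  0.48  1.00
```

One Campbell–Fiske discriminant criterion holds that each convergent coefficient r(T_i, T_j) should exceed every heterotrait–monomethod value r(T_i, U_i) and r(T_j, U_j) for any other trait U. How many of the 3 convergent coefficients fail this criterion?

3

Checking each validity diagonal entry against its comparison values:
Num (methods 1·2): 0.48 vs {0.27, 0.36, 0.34, 0.67} → fail.
Ext (methods 1·2): 0.31 vs {0.27, 0.36, 0.32, 0.48} → fail.
Res (methods 1·2): 0.48 vs {0.34, 0.67, 0.32, 0.48} → fail.
3 of 3 fail.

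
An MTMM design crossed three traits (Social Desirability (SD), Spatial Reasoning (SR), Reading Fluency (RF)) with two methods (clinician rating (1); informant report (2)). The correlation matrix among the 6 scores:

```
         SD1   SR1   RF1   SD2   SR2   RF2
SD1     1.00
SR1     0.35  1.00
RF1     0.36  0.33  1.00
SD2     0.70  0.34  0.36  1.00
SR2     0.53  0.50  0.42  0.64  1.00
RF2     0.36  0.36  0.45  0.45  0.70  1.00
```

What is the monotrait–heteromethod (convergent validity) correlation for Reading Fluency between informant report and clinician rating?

Same trait (RF), different methods: r(RF2, RF1) = 0.45.

0.45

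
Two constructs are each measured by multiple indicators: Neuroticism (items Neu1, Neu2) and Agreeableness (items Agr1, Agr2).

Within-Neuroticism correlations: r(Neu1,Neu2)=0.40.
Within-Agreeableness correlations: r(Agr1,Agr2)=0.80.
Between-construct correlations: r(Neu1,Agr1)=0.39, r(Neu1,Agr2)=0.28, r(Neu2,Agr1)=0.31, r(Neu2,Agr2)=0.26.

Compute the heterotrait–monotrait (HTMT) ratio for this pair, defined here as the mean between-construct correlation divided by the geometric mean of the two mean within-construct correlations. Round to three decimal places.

0.548

Mean heterotrait r = 1.24/4 = 0.3100.
Mean within-Neu = 0.40/1 = 0.4000; mean within-Agr = 0.80/1 = 0.8000.
Geometric mean = √(0.4000 × 0.8000) = 0.5657.
HTMT = 0.3100 / 0.5657 = 0.548.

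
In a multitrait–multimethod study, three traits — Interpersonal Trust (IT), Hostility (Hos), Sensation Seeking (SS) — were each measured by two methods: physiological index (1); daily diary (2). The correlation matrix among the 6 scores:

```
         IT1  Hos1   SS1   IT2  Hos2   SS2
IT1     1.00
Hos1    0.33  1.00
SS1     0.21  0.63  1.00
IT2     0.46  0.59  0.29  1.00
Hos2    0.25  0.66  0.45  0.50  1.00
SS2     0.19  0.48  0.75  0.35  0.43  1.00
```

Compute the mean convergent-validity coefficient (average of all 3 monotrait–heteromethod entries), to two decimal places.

0.62

Convergent values: 0.46, 0.66, 0.75; mean = 1.87/3 = 0.62.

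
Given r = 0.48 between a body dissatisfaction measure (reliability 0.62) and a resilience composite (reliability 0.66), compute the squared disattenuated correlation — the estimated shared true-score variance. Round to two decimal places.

0.56

Disattenuated r = 0.48 / √(0.62 × 0.66) = 0.48 / 0.6397 = 0.7504.
Shared true-score variance = 0.7504² = 0.5631 ≈ 0.56.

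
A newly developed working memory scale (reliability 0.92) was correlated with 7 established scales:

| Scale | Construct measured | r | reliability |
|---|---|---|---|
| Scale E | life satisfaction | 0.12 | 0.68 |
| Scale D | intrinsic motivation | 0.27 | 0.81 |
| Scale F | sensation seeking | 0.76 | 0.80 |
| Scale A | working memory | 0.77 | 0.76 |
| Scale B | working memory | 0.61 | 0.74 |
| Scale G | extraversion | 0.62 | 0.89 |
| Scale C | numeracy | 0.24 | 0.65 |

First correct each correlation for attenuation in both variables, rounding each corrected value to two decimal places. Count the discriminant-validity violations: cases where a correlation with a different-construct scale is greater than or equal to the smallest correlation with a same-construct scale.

1

Disattenuated r (r / √(r_scale · r_new)):
  Scale E (disc): 0.12 / √(0.68·0.92) = 0.15
  Scale D (disc): 0.27 / √(0.81·0.92) = 0.31
  Scale F (disc): 0.76 / √(0.80·0.92) = 0.89
  Scale A (conv): 0.77 / √(0.76·0.92) = 0.92
  Scale B (conv): 0.61 / √(0.74·0.92) = 0.74
  Scale G (disc): 0.62 / √(0.89·0.92) = 0.69
  Scale C (disc): 0.24 / √(0.65·0.92) = 0.31
Smallest convergent = 0.74. Discriminant values: 0.15, 0.31, 0.89, 0.69, 0.31; count ≥ 0.74 → 1.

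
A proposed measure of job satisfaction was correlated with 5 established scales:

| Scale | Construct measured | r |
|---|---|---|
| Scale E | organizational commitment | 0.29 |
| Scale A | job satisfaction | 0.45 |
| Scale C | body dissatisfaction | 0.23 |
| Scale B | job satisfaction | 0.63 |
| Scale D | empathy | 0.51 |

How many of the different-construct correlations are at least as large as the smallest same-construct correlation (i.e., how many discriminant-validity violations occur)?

1

Convergent (same construct = job satisfaction): Scale A, Scale B.
Smallest convergent = 0.45. Discriminant values: 0.29, 0.23, 0.51; count ≥ 0.45 → 1.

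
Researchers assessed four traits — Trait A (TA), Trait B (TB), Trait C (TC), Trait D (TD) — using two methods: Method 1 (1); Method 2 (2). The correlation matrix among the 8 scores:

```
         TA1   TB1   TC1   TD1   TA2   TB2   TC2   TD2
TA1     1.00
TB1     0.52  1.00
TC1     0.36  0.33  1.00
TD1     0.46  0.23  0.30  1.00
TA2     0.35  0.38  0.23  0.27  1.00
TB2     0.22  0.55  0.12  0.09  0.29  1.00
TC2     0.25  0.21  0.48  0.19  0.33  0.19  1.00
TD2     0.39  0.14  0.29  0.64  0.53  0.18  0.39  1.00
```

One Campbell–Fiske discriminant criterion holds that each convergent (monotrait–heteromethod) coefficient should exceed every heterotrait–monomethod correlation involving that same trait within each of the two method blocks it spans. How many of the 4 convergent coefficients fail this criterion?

Checking each validity diagonal entry against its comparison values:
TA (methods 1·2): 0.35 vs {0.52, 0.29, 0.36, 0.33, 0.46, 0.53} → fail.
TB (methods 1·2): 0.55 vs {0.52, 0.29, 0.33, 0.19, 0.23, 0.18} → pass.
TC (methods 1·2): 0.48 vs {0.36, 0.33, 0.33, 0.19, 0.30, 0.39} → pass.
TD (methods 1·2): 0.64 vs {0.46, 0.53, 0.23, 0.18, 0.30, 0.39} → pass.
1 of 4 fail.

1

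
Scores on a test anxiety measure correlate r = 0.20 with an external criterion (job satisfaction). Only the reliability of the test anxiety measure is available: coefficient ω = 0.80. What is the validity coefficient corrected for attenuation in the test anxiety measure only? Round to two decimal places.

0.22

Single correction: r_c = r_obs / √r_xx = 0.20 / √0.80 = 0.20 / 0.8944 ≈ 0.22.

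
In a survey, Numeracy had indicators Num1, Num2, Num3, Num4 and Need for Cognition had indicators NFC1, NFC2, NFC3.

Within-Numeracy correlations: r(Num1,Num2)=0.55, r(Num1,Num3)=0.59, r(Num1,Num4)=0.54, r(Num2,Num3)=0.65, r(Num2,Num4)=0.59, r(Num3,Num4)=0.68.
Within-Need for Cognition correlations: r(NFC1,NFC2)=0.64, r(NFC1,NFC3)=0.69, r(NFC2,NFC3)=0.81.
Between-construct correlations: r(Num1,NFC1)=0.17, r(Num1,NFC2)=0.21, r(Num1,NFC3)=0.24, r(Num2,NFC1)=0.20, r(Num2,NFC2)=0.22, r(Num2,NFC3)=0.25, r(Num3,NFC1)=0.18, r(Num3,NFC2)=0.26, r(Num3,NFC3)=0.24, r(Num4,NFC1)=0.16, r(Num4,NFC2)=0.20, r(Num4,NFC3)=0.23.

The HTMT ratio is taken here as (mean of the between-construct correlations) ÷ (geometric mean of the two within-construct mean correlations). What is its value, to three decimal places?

Mean heterotrait r = 2.56/12 = 0.2133.
Mean within-Num = 3.60/6 = 0.6000; mean within-NFC = 2.14/3 = 0.7133.
Geometric mean = √(0.6000 × 0.7133) = 0.6542.
HTMT = 0.2133 / 0.6542 = 0.326.

0.326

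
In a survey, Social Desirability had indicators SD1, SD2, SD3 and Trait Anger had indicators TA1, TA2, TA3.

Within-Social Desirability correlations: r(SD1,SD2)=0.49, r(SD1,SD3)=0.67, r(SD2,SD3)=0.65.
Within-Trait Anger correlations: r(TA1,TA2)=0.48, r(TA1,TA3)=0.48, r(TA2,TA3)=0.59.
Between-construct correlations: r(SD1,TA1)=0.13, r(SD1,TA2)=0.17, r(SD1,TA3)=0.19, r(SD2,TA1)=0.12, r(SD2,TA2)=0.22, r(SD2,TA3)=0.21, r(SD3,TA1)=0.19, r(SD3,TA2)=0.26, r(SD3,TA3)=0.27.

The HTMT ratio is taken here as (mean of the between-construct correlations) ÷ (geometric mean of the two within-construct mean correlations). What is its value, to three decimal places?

Between-construct mean = 1.76/9 = 0.1956.
Mean within-SD = 1.81/3 = 0.6033; mean within-TA = 1.55/3 = 0.5167.
Geometric mean = √(0.6033 × 0.5167) = 0.5583.
HTMT = 0.1956 / 0.5583 = 0.350.

0.350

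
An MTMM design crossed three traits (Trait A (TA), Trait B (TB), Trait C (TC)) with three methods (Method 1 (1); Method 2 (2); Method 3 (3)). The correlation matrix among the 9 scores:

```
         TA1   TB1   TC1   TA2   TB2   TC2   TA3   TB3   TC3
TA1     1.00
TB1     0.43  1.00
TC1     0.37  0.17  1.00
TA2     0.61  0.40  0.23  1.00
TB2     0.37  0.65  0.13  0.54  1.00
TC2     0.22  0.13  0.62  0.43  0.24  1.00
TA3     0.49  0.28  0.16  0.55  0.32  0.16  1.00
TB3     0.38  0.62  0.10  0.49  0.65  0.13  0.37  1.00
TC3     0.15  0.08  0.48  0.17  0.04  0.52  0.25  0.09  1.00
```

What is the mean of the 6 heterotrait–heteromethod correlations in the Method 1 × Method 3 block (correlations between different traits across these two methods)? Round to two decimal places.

HTHM values (method 1 × method 3): 0.38, 0.15, 0.28, 0.08, 0.16, 0.10; mean = 1.15/6 = 0.19.

0.19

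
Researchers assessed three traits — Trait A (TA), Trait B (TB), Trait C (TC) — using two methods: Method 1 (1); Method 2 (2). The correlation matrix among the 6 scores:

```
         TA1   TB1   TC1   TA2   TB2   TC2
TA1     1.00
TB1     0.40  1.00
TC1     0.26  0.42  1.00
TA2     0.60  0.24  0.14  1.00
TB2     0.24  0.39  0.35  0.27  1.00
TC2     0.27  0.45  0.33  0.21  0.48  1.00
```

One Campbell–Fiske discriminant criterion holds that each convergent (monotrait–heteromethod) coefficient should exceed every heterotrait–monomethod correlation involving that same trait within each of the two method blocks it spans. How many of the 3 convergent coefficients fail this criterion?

Each convergent coefficient versus the relevant comparison correlations:
TA (methods 1·2): 0.60 vs {0.40, 0.27, 0.26, 0.21} → pass.
TB (methods 1·2): 0.39 vs {0.40, 0.27, 0.42, 0.48} → fail.
TC (methods 1·2): 0.33 vs {0.26, 0.21, 0.42, 0.48} → fail.
2 of 3 fail.

2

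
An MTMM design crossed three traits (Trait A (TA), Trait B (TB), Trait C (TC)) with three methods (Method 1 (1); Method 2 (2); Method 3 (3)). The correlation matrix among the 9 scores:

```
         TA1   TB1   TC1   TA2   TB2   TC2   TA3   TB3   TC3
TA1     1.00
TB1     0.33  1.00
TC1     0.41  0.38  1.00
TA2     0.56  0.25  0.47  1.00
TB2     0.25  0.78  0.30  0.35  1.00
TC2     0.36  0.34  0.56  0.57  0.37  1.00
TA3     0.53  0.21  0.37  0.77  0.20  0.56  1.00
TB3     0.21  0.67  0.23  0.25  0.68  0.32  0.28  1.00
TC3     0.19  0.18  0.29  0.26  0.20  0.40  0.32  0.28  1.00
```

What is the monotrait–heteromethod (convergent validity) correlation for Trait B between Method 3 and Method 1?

0.67

Same trait (TB), different methods: r(TB3, TB1) = 0.67.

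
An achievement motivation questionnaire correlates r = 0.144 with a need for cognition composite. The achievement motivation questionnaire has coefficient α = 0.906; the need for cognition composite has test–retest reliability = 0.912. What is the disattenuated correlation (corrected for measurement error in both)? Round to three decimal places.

0.158

r_true = r_obs / √(r_xx · r_yy) = 0.144 / √(0.906 × 0.912) = 0.144 / √0.826272 = 0.144 / 0.9090 ≈ 0.158.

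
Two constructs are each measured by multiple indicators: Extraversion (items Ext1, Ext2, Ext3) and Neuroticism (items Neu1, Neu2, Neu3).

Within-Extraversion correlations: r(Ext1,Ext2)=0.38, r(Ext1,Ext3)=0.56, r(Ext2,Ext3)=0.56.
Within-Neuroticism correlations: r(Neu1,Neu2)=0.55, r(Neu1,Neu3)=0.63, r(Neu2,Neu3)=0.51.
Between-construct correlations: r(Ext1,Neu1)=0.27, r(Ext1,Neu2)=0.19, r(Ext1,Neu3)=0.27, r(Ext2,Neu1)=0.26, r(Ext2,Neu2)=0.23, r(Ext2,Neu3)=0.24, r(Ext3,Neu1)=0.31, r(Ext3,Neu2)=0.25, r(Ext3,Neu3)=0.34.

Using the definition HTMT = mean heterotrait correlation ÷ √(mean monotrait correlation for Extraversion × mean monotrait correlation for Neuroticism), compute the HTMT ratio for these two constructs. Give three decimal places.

0.494

Mean between = 2.36/9 = 0.2622.
Mean within-Ext = 1.50/3 = 0.5000; mean within-Neu = 1.69/3 = 0.5633.
Geometric mean = √(0.5000 × 0.5633) = 0.5307.
HTMT = 0.2622 / 0.5307 = 0.494.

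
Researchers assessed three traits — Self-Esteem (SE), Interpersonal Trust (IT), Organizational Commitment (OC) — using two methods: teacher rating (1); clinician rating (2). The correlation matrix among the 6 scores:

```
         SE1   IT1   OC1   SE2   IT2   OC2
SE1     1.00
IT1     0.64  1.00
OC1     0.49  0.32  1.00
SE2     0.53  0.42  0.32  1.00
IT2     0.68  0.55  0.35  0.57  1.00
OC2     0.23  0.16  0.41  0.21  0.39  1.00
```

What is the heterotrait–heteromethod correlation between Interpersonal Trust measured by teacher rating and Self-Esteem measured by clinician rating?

0.42

Different traits and methods: r(IT1, SE2) = 0.42.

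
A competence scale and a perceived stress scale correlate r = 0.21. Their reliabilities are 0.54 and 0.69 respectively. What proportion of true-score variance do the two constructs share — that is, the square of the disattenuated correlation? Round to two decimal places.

Disattenuated r = 0.21 / √(0.54 × 0.69) = 0.21 / 0.6104 = 0.3440.
Shared true-score variance = 0.3440² = 0.1183 ≈ 0.12.

0.12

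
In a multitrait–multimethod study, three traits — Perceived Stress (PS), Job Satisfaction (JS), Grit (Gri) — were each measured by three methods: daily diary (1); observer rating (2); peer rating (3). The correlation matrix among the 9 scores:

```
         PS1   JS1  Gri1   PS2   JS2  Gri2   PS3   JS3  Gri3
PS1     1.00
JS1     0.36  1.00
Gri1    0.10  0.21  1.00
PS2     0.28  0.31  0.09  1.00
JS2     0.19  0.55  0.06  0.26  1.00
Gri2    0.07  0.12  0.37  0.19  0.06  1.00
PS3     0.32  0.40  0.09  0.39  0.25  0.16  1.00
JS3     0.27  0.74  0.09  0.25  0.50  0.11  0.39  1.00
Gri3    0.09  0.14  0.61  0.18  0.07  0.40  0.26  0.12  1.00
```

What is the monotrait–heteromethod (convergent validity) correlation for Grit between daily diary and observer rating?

0.37

Same trait (Gri), different methods: r(Gri1, Gri2) = 0.37.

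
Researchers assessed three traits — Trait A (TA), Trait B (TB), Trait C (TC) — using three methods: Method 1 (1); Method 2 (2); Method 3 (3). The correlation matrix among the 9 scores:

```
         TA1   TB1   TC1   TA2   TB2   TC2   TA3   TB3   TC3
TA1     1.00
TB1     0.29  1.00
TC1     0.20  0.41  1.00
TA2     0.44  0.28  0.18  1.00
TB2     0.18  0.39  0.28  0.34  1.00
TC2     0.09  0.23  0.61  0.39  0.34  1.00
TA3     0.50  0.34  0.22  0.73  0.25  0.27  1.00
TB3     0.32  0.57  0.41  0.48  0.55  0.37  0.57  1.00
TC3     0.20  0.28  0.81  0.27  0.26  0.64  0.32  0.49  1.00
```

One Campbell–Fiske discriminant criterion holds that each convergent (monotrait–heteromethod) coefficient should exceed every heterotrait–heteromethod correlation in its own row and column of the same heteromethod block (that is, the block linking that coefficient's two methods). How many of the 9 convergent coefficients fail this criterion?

Checking each validity diagonal entry against its comparison values:
TA (methods 1·2): 0.44 vs {0.18, 0.28, 0.09, 0.18} → pass.
TA (methods 1·3): 0.50 vs {0.32, 0.34, 0.20, 0.22} → pass.
TA (methods 2·3): 0.73 vs {0.48, 0.25, 0.27, 0.27} → pass.
TB (methods 1·2): 0.39 vs {0.28, 0.18, 0.23, 0.28} → pass.
TB (methods 1·3): 0.57 vs {0.34, 0.32, 0.28, 0.41} → pass.
TB (methods 2·3): 0.55 vs {0.25, 0.48, 0.26, 0.37} → pass.
TC (methods 1·2): 0.61 vs {0.18, 0.09, 0.28, 0.23} → pass.
TC (methods 1·3): 0.81 vs {0.22, 0.20, 0.41, 0.28} → pass.
TC (methods 2·3): 0.64 vs {0.27, 0.27, 0.37, 0.26} → pass.
0 of 9 fail.

0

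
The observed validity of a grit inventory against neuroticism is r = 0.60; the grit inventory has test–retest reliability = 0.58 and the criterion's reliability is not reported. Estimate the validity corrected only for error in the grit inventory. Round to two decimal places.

Single correction: r_c = r_obs / √r_xx = 0.60 / √0.58 = 0.60 / 0.7616 ≈ 0.79.

0.79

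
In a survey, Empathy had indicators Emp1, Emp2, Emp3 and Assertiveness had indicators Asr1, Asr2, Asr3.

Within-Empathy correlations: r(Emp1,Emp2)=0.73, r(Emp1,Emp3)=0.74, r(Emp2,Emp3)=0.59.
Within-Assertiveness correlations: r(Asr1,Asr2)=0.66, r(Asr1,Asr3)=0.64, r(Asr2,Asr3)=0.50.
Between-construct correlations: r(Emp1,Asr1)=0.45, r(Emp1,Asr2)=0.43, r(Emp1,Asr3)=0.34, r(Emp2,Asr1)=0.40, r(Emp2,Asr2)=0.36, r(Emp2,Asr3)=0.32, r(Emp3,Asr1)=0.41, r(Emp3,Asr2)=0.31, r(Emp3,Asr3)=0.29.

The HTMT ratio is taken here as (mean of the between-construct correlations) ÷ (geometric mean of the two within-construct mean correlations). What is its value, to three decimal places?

Mean between = 3.31/9 = 0.3678.
Mean within-Emp = 2.06/3 = 0.6867; mean within-Asr = 1.80/3 = 0.6000.
Geometric mean = √(0.6867 × 0.6000) = 0.6419.
HTMT = 0.3678 / 0.6419 = 0.573.

0.573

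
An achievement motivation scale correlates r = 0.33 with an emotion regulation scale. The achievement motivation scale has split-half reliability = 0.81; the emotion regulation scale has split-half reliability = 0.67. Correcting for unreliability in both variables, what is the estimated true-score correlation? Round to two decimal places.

r_true = r_obs / √(r_xx · r_yy) = 0.33 / √(0.81 × 0.67) = 0.33 / √0.5427 = 0.33 / 0.7367 ≈ 0.45.

0.45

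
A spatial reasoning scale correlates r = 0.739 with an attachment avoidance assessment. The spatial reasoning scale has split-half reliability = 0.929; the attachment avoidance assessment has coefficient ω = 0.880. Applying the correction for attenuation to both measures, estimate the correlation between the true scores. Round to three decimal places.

r_true = r_obs / √(r_xx · r_yy) = 0.739 / √(0.929 × 0.880) = 0.739 / √0.817520 = 0.739 / 0.9042 ≈ 0.817.

0.817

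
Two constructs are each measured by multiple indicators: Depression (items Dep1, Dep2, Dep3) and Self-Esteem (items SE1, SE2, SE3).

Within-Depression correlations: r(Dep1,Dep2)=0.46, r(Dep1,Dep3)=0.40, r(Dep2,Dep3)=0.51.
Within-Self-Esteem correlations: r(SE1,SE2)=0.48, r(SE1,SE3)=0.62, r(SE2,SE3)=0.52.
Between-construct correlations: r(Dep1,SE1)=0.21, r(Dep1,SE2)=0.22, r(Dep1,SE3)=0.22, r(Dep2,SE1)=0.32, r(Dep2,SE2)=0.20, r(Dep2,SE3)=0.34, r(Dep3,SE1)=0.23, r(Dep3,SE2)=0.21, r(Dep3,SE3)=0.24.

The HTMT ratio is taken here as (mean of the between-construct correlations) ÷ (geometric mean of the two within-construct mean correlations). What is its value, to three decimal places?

0.490

Mean between = 2.19/9 = 0.2433.
Mean within-Dep = 1.37/3 = 0.4567; mean within-SE = 1.62/3 = 0.5400.
Geometric mean = √(0.4567 × 0.5400) = 0.4966.
HTMT = 0.2433 / 0.4966 = 0.490.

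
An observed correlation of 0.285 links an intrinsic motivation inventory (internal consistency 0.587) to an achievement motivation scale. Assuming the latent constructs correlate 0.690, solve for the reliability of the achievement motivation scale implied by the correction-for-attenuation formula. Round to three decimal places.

r_true = r_obs / √(r_xx · r_yy) ⇒ 0.690 = 0.285 / √(0.587 · r_yy).
√(0.587 · r_yy) = 0.285 / 0.690 = 0.4130; 0.587 · r_yy = 0.1706; r_yy = 0.1706 / 0.587 ≈ 0.291.

0.291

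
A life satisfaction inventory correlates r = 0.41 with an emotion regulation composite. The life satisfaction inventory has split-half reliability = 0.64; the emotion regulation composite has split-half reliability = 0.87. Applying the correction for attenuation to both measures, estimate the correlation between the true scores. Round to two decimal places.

0.55

r_true = r_obs / √(r_xx · r_yy) = 0.41 / √(0.64 × 0.87) = 0.41 / √0.5568 = 0.41 / 0.7462 ≈ 0.55.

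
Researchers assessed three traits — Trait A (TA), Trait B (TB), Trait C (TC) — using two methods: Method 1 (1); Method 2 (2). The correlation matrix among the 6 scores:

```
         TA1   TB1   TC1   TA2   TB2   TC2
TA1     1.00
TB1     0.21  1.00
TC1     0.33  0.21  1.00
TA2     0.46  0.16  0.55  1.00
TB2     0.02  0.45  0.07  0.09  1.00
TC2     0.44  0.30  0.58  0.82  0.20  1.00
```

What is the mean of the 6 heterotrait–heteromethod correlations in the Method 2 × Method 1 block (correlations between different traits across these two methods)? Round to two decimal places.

HTHM values (method 2 × method 1): 0.16, 0.55, 0.02, 0.07, 0.44, 0.30; mean = 1.54/6 = 0.26.

0.26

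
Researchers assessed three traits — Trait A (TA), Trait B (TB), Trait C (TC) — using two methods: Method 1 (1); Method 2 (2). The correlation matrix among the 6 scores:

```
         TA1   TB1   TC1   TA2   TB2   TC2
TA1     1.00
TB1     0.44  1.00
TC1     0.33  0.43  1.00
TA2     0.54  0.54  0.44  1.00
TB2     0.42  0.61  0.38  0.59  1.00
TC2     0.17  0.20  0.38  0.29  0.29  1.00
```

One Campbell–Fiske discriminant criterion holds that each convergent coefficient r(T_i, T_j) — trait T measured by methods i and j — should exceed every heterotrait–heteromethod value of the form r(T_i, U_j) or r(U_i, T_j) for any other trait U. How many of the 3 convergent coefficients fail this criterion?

Convergent coefficients and their comparison sets:
TA (methods 1·2): 0.54 vs {0.42, 0.54, 0.17, 0.44} → fail.
TB (methods 1·2): 0.61 vs {0.54, 0.42, 0.20, 0.38} → pass.
TC (methods 1·2): 0.38 vs {0.44, 0.17, 0.38, 0.20} → fail.
2 of 3 fail.

2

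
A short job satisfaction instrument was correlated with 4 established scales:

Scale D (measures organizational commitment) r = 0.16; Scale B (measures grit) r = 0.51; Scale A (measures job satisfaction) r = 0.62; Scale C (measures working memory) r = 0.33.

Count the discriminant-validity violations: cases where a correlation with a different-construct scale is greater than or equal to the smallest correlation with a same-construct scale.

Convergent (same construct = job satisfaction): Scale A.
Smallest convergent = 0.62. Discriminant values: 0.16, 0.51, 0.33; count ≥ 0.62 → 0.

0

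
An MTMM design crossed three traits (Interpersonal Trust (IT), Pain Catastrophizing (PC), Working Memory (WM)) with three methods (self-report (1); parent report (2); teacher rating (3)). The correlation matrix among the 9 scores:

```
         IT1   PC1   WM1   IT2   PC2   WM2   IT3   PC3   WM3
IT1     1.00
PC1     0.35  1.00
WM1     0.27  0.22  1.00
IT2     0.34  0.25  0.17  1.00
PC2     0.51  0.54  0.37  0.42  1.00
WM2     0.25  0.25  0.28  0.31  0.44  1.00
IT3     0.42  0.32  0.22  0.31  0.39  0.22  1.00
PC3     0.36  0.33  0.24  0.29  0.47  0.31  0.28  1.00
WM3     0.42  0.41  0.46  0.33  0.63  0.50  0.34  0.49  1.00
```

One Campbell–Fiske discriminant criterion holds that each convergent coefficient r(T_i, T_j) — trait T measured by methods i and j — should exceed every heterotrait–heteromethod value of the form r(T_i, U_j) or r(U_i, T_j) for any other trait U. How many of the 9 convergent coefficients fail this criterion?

Convergent coefficients and their comparison sets:
IT (methods 1·2): 0.34 vs {0.51, 0.25, 0.25, 0.17} → fail.
IT (methods 1·3): 0.42 vs {0.36, 0.32, 0.42, 0.22} → fail.
IT (methods 2·3): 0.31 vs {0.29, 0.39, 0.33, 0.22} → fail.
PC (methods 1·2): 0.54 vs {0.25, 0.51, 0.25, 0.37} → pass.
PC (methods 1·3): 0.33 vs {0.32, 0.36, 0.41, 0.24} → fail.
PC (methods 2·3): 0.47 vs {0.39, 0.29, 0.63, 0.31} → fail.
WM (methods 1·2): 0.28 vs {0.17, 0.25, 0.37, 0.25} → fail.
WM (methods 1·3): 0.46 vs {0.22, 0.42, 0.24, 0.41} → pass.
WM (methods 2·3): 0.50 vs {0.22, 0.33, 0.31, 0.63} → fail.
7 of 9 fail.

7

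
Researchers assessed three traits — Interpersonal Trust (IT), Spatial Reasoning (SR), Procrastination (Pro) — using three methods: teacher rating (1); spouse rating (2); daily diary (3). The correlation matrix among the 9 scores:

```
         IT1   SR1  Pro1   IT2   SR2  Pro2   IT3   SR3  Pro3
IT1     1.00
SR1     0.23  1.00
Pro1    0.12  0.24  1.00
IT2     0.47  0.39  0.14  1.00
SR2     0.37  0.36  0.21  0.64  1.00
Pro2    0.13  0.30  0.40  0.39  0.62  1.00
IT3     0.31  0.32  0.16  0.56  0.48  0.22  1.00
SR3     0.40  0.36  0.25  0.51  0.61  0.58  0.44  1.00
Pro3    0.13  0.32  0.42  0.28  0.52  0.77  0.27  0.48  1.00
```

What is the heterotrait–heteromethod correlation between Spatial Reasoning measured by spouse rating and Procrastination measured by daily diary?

0.52

Different traits and methods: r(SR2, Pro3) = 0.52.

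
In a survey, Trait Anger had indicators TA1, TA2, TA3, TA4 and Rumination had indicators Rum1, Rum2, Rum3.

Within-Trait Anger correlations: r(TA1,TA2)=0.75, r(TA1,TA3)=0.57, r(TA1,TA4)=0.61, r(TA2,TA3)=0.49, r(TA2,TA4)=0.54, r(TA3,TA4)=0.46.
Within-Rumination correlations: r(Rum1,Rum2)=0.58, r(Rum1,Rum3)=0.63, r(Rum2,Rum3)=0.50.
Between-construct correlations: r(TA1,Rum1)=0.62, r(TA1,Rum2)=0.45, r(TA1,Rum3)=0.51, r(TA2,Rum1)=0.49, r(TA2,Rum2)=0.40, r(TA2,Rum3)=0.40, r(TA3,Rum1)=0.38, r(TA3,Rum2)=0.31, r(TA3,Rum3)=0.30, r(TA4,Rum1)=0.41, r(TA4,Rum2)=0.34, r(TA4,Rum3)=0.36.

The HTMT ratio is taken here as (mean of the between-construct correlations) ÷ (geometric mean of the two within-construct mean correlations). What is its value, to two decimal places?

Mean between = 4.97/12 = 0.4142.
Mean within-TA = 3.42/6 = 0.5700; mean within-Rum = 1.71/3 = 0.5700.
Geometric mean = √(0.5700 × 0.5700) = 0.5700.
HTMT = 0.4142 / 0.5700 = 0.73.

0.73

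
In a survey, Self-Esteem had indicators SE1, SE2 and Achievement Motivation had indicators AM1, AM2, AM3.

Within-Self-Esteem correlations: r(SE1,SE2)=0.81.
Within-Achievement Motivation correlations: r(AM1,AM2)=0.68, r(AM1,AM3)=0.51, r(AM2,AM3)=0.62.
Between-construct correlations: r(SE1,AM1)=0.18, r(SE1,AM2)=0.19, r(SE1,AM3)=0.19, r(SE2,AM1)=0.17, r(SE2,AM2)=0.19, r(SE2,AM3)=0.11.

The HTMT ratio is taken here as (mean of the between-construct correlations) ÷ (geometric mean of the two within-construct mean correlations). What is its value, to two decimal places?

Between-construct mean = 1.03/6 = 0.1717.
Mean within-SE = 0.81/1 = 0.8100; mean within-AM = 1.81/3 = 0.6033.
Geometric mean = √(0.8100 × 0.6033) = 0.6991.
HTMT = 0.1717 / 0.6991 = 0.25.

0.25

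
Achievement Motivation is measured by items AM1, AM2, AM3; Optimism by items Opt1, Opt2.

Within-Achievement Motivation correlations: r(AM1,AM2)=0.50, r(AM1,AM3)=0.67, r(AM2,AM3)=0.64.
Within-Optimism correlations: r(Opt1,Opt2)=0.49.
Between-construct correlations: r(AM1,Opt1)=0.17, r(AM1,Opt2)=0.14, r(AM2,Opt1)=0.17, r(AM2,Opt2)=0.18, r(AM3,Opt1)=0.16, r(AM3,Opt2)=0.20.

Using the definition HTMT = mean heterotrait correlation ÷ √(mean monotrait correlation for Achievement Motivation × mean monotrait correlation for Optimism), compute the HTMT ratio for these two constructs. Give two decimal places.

Mean between = 1.02/6 = 0.1700.
Mean within-AM = 1.81/3 = 0.6033; mean within-Opt = 0.49/1 = 0.4900.
Geometric mean = √(0.6033 × 0.4900) = 0.5437.
HTMT = 0.1700 / 0.5437 = 0.31.

0.31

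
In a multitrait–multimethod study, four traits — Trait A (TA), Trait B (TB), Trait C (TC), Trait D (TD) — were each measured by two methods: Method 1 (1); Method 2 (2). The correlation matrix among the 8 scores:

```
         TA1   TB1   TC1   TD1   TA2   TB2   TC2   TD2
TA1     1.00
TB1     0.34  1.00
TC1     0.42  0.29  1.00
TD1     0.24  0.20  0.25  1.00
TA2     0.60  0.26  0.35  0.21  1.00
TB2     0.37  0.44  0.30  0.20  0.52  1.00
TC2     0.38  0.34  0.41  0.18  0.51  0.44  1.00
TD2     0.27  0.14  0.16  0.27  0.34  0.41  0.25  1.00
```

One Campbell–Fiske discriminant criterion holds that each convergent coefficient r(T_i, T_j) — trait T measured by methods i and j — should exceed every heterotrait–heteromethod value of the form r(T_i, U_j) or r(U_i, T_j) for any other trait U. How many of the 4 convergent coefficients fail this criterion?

1

Each convergent coefficient versus the relevant comparison correlations:
TA (methods 1·2): 0.60 vs {0.37, 0.26, 0.38, 0.35, 0.27, 0.21} → pass.
TB (methods 1·2): 0.44 vs {0.26, 0.37, 0.34, 0.30, 0.14, 0.20} → pass.
TC (methods 1·2): 0.41 vs {0.35, 0.38, 0.30, 0.34, 0.16, 0.18} → pass.
TD (methods 1·2): 0.27 vs {0.21, 0.27, 0.20, 0.14, 0.18, 0.16} → fail.
1 of 4 fail.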